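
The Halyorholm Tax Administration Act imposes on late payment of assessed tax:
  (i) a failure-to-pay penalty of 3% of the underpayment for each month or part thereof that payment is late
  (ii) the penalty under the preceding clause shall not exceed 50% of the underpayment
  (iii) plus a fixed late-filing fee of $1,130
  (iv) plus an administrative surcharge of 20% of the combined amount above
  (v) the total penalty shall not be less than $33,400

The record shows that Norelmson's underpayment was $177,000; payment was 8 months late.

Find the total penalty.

$52,332

Accrued rate: 3% × 8 = 24%, capped at 50% → 24%
Failure-to-pay penalty: 24% of $177,000 = $42,480
Penalty before surcharge: $42,480 + $1,130 = $43,610
Administrative surcharge: 20% of $43,610 = $8,722
Total penalty: $43,610 + $8,722 = $52,332
Minimum $33,400: $52,332 meets the minimum, no increase.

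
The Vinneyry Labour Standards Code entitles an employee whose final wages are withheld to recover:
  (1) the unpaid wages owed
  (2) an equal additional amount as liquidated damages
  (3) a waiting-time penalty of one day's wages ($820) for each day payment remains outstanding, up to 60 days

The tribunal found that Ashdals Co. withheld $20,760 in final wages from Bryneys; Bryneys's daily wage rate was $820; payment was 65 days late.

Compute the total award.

Liquidated damages (equal amount): $20,760
Penalty days: min(65, 60) = 60
Waiting-time penalty: 60 × $820 = $49,200
Total award: $20,760 + $20,760 + $49,200 = $90,720

$90,720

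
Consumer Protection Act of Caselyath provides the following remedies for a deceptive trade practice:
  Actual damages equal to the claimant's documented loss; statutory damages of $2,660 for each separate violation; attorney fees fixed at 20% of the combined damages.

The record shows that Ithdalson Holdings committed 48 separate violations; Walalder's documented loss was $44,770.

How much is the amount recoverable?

$206,940

Statutory damages: 48 × $2,660 = $127,680
Combined damages: $44,770 + $127,680 = $172,450
Attorney fees: 20% of $172,450 = $34,490
Total recovery: $172,450 + $34,490 = $206,940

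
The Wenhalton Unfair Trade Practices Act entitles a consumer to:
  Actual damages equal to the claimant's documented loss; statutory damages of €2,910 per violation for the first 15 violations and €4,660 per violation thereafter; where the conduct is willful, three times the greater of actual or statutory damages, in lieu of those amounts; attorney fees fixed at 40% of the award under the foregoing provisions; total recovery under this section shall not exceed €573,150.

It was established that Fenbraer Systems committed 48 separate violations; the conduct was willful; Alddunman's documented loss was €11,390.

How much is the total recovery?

First 15 violations: 15 × €2,910 = €43,650
Remaining violations: (48 − 15) × €4,660 = €153,780
Statutory damages: €43,650 + €153,780 = €197,430
Greater of actual damages (€11,390) or statutory damages (€197,430): €197,430
Trebled: 3 × €197,430 = €592,290
Attorney fees: 40% of €592,290 = €236,916
Total before cap: €592,290 + €236,916 = €829,206
Cap at €573,150: €829,206 exceeds the cap → €573,150

€573,150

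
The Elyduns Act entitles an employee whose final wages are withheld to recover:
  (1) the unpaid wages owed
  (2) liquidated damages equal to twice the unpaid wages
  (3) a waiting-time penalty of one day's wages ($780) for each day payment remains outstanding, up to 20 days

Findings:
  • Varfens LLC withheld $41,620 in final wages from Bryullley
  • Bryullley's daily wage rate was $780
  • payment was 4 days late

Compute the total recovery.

$127,980

Doubled: 2 × $41,620 = $83,240
Penalty days: min(4, 20) = 4
Waiting-time penalty: 4 × $780 = $3,120
Total award: $41,620 + $83,240 + $3,120 = $127,980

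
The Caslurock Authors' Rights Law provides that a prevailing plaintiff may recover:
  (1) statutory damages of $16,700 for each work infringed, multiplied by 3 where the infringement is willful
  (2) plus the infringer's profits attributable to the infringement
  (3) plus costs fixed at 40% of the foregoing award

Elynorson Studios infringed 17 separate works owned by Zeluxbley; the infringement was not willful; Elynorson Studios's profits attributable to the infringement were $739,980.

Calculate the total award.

Award: $1,433,432

Statutory damages: 17 × $16,700 = $283,900
Infringement not willful: no ×3 enhancement.
Combined award: $283,900 + $739,980 = $1,023,880
Costs: 40% of $1,023,880 = $409,552
Award plus costs: $1,023,880 + $409,552 = $1,433,432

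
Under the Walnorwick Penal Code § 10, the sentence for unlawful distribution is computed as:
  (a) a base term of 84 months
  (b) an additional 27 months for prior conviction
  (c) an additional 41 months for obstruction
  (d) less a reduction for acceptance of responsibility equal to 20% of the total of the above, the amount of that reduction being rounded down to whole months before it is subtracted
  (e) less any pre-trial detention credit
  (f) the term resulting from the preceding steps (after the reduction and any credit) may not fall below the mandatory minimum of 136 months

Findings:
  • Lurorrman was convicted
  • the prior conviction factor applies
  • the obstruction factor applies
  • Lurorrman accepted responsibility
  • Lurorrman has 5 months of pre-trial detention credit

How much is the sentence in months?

Prior conviction enhancement: +27 months
Obstruction enhancement: +41 months
Adjusted term: 84 months + 27 months + 41 months = 152 months
Acceptance of responsibility reduction: 20% of 152 months = 30 months (rounded down)
After reduction: 152 − 30 = 122 months
Less pre-trial detention credit: 122 months − 5 months = 117 months
Minimum 136 months: 117 months is below the minimum → 136 months

136 months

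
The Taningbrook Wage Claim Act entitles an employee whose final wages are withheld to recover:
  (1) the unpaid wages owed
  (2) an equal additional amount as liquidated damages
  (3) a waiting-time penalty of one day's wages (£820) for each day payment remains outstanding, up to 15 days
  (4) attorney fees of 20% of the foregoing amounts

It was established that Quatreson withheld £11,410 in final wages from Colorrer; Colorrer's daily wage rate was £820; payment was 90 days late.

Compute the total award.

Total award: £42,144

Liquidated damages (equal amount): £11,410
Penalty days: min(90, 15) = 15
Waiting-time penalty: 15 × £820 = £12,300
Subtotal: £11,410 + £11,410 + £12,300 = £35,120
Attorney fees: 20% of £35,120 = £7,024
Total award: £35,120 + £7,024 = £42,144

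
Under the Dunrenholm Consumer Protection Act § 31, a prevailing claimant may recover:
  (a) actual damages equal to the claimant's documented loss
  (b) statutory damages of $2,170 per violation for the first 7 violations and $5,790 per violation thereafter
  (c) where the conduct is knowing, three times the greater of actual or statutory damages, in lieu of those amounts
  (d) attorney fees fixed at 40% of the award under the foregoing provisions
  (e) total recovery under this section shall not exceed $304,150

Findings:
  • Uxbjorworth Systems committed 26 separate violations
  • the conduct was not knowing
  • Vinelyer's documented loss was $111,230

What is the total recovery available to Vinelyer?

Total recovery: $304,150

First 7 violations: 7 × $2,170 = $15,190
Remaining violations: (26 − 7) × $5,790 = $110,010
Statutory damages: $15,190 + $110,010 = $125,200
Conduct not knowing: the in-lieu enhancement does not apply.
Actual plus statutory damages: $111,230 + $125,200 = $236,430
Attorney fees: 40% of $236,430 = $94,572
Total before cap: $236,430 + $94,572 = $331,002
Cap at $304,150: $331,002 exceeds the cap → $304,150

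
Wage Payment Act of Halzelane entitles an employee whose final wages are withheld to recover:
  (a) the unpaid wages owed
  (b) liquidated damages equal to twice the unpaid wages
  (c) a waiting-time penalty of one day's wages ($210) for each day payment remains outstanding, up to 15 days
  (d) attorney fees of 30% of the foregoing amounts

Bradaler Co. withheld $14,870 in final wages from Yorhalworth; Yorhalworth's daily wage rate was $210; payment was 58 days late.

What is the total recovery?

$62,088

Doubled: 2 × $14,870 = $29,740
Penalty days: min(58, 15) = 15
Waiting-time penalty: 15 × $210 = $3,150
Subtotal: $14,870 + $29,740 + $3,150 = $47,760
Attorney fees: 30% of $47,760 = $14,328
Total award: $47,760 + $14,328 = $62,088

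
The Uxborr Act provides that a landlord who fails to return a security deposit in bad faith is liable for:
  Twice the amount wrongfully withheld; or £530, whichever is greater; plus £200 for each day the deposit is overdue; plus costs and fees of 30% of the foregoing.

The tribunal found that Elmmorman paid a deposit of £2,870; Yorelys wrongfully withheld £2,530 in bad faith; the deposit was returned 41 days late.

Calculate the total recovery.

Doubled: 2 × £2,530 = £5,060
Minimum £530: £5,060 meets the minimum, no increase.
Late-return penalty: 41 × £200 = £8,200
Damages plus late penalty: £5,060 + £8,200 = £13,260
Costs and fees: 30% of £13,260 = £3,978
Total recovery: £13,260 + £3,978 = £17,238

£17,238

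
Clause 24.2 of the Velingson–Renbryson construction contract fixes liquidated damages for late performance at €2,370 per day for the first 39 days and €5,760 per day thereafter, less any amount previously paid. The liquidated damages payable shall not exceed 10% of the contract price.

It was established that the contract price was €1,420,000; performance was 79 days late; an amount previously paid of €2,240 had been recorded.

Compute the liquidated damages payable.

First 39 days: 39 × €2,370 = €92,430
Remaining days: (79 − 39) × €5,760 = €230,400
Accrued per-day damages: €92,430 + €230,400 = €322,830
Less amount previously paid: €322,830 − €2,240 = €320,590
Cap: 10% of €1,420,000 = €142,000
Cap at €142,000: €320,590 exceeds the cap → €142,000

€142,000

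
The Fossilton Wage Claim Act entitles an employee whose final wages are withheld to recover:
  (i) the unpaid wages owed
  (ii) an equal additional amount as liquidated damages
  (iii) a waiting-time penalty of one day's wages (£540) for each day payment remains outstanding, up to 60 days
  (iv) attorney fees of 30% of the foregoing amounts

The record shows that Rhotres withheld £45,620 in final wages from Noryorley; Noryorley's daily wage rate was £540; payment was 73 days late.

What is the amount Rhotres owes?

£160,732

Liquidated damages (equal amount): £45,620
Penalty days: min(73, 60) = 60
Waiting-time penalty: 60 × £540 = £32,400
Subtotal: £45,620 + £45,620 + £32,400 = £123,640
Attorney fees: 30% of £123,640 = £37,092
Total award: £123,640 + £37,092 = £160,732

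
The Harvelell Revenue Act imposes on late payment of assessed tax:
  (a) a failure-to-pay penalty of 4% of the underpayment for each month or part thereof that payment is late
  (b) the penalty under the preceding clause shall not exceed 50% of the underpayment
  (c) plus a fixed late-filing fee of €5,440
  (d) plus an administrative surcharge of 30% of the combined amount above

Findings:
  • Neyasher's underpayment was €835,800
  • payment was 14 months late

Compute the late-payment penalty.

Accrued rate: 4% × 14 = 56%, capped at 50% → 50%
Failure-to-pay penalty: 50% of €835,800 = €417,900
Penalty before surcharge: €417,900 + €5,440 = €423,340
Administrative surcharge: 30% of €423,340 = €127,002
Total penalty: €423,340 + €127,002 = €550,342

€550,342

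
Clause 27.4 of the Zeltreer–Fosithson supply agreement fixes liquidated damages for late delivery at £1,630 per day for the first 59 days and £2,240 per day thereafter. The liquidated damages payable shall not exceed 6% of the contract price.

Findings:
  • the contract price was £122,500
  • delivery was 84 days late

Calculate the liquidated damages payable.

First 59 days: 59 × £1,630 = £96,170
Remaining days: (84 − 59) × £2,240 = £56,000
Accrued per-day damages: £96,170 + £56,000 = £152,170
Cap: 6% of £122,500 = £7,350
Cap at £7,350: £152,170 exceeds the cap → £7,350

£7,350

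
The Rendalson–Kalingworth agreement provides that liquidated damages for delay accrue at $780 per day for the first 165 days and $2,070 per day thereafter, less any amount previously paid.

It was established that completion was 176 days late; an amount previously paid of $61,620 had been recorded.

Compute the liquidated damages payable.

First 165 days: 165 × $780 = $128,700
Remaining days: (176 − 165) × $2,070 = $22,770
Accrued per-day damages: $128,700 + $22,770 = $151,470
Less amount previously paid: $151,470 − $61,620 = $89,850

$89,850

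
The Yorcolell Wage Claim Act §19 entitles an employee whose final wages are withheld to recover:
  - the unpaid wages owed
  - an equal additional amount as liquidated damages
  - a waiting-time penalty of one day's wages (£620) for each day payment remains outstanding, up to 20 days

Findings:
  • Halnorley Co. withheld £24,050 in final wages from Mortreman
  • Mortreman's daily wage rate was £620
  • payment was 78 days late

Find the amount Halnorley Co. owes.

Liquidated damages (equal amount): £24,050
Penalty days: min(78, 20) = 20
Waiting-time penalty: 20 × £620 = £12,400
Total award: £24,050 + £24,050 + £12,400 = £60,500

£60,500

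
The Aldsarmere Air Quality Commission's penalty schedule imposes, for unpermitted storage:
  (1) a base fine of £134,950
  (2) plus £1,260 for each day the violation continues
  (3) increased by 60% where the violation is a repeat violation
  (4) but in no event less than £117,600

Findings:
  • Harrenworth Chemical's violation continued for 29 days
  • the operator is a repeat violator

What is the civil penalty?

£274,384

Per-day component: 29 × £1,260 = £36,540
Base plus per-day: £134,950 + £36,540 = £171,490
Enhancement: 60% of £171,490 = £102,894
Enhanced fine: £171,490 + £102,894 = £274,384
Minimum £117,600: £274,384 meets the minimum, no increase.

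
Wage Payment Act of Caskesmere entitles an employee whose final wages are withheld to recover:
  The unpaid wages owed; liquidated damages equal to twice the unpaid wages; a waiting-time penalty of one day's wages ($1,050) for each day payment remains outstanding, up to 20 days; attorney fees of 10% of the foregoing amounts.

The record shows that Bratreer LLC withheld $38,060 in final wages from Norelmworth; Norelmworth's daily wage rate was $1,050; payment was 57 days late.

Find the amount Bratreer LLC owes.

Doubled: 2 × $38,060 = $76,120
Penalty days: min(57, 20) = 20
Waiting-time penalty: 20 × $1,050 = $21,000
Subtotal: $38,060 + $76,120 + $21,000 = $135,180
Attorney fees: 10% of $135,180 = $13,518
Total award: $135,180 + $13,518 = $148,698

$148,698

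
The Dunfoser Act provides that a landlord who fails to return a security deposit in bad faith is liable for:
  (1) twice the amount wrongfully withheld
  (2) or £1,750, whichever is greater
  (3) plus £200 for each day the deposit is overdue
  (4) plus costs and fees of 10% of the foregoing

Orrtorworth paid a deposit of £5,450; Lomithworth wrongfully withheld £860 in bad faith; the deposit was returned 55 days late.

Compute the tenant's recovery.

Recovery: £14,025

Doubled: 2 × £860 = £1,720
Minimum £1,750: £1,720 is below the minimum → £1,750
Late-return penalty: 55 × £200 = £11,000
Damages plus late penalty: £1,750 + £11,000 = £12,750
Costs and fees: 10% of £12,750 = £1,275
Total recovery: £12,750 + £1,275 = £14,025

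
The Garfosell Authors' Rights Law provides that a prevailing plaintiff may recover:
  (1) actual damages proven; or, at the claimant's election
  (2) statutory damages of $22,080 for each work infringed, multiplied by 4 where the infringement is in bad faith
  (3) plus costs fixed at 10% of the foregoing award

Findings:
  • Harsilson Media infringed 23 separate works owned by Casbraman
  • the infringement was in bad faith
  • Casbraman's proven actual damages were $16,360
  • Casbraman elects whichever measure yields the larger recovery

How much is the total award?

$2,234,496

Statutory damages: 23 × $22,080 = $507,840
Multiplied by 4: 4 × $507,840 = $2,031,360
Greater of actual damages ($16,360) or enhanced statutory damages ($2,031,360): $2,031,360
Costs: 10% of $2,031,360 = $203,136
Award plus costs: $2,031,360 + $203,136 = $2,234,496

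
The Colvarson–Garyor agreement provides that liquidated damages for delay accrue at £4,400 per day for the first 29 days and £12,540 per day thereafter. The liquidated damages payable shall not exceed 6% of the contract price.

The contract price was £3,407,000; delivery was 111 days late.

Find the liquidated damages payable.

First 29 days: 29 × £4,400 = £127,600
Remaining days: (111 − 29) × £12,540 = £1,028,280
Accrued per-day damages: £127,600 + £1,028,280 = £1,155,880
Cap: 6% of £3,407,000 = £204,420
Cap at £204,420: £1,155,880 exceeds the cap → £204,420

£204,420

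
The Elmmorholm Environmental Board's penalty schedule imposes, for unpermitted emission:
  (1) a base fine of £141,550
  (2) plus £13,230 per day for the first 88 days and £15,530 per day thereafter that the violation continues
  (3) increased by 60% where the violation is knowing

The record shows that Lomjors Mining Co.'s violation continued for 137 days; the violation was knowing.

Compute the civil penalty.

£3,306,816

First 88 days: 88 × £13,230 = £1,164,240
Remaining days: (137 − 88) × £15,530 = £760,970
Per-day component: £1,164,240 + £760,970 = £1,925,210
Base plus per-day: £141,550 + £1,925,210 = £2,066,760
Enhancement: 60% of £2,066,760 = £1,240,056
Enhanced fine: £2,066,760 + £1,240,056 = £3,306,816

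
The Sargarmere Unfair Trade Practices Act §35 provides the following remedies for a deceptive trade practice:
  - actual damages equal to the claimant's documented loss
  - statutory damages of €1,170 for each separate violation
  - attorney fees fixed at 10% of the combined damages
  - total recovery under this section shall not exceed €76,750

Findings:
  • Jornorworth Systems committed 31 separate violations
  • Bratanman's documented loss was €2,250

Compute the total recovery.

Total recovery: €42,372

Statutory damages: 31 × €1,170 = €36,270
Combined damages: €2,250 + €36,270 = €38,520
Attorney fees: 10% of €38,520 = €3,852
Total before cap: €38,520 + €3,852 = €42,372
Cap at €76,750: €42,372 is within the cap, no reduction.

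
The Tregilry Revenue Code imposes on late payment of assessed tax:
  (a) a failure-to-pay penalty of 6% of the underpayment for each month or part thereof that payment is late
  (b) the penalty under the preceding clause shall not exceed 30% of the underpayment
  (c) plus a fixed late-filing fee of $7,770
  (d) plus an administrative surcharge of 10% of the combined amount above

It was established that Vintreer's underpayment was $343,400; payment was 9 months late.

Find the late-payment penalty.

$121,869

Accrued rate: 6% × 9 = 54%, capped at 30% → 30%
Failure-to-pay penalty: 30% of $343,400 = $103,020
Penalty before surcharge: $103,020 + $7,770 = $110,790
Administrative surcharge: 10% of $110,790 = $11,079
Total penalty: $110,790 + $11,079 = $121,869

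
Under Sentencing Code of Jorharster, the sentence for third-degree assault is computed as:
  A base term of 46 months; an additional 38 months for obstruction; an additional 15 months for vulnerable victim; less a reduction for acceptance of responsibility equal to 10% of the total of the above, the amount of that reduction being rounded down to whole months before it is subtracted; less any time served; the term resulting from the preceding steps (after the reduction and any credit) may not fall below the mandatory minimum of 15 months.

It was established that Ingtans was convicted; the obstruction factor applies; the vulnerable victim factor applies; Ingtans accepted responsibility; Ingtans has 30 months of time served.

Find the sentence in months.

Sentence: 60 months

Obstruction enhancement: +38 months
Vulnerable victim enhancement: +15 months
Adjusted term: 46 months + 38 months + 15 months = 99 months
Acceptance of responsibility reduction: 10% of 99 months = 9 months (rounded down)
After reduction: 99 − 9 = 90 months
Less time served: 90 months − 30 months = 60 months
Minimum 15 months: 60 months meets the minimum, no increase.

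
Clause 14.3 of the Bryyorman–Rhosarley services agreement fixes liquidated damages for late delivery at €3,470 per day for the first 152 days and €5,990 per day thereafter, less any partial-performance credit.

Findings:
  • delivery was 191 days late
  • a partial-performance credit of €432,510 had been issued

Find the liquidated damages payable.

First 152 days: 152 × €3,470 = €527,440
Remaining days: (191 − 152) × €5,990 = €233,610
Accrued per-day damages: €527,440 + €233,610 = €761,050
Less partial-performance credit: €761,050 − €432,510 = €328,540

Liquidated damages: €328,540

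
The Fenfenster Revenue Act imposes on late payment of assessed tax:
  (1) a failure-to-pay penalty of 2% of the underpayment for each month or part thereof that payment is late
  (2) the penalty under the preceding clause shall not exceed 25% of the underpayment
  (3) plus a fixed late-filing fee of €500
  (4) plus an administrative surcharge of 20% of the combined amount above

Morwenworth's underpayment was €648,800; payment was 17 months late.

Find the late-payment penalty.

Accrued rate: 2% × 17 = 34%, capped at 25% → 25%
Failure-to-pay penalty: 25% of €648,800 = €162,200
Penalty before surcharge: €162,200 + €500 = €162,700
Administrative surcharge: 20% of €162,700 = €32,540
Total penalty: €162,700 + €32,540 = €195,240

Penalty: €195,240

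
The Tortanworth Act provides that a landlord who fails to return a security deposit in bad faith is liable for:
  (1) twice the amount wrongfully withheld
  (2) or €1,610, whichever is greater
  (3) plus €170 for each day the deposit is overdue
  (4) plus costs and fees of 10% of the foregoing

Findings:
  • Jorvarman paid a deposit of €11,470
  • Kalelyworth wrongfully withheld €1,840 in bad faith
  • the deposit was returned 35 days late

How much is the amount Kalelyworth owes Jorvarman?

Doubled: 2 × €1,840 = €3,680
Minimum €1,610: €3,680 meets the minimum, no increase.
Late-return penalty: 35 × €170 = €5,950
Damages plus late penalty: €3,680 + €5,950 = €9,630
Costs and fees: 10% of €9,630 = €963
Total recovery: €9,630 + €963 = €10,593

€10,593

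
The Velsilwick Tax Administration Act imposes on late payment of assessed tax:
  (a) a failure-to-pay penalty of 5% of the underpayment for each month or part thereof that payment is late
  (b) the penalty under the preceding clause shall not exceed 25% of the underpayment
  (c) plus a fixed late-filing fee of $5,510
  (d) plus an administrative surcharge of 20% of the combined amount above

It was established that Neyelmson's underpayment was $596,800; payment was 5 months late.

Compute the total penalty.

$185,652

Accrued rate: 5% × 5 = 25%, capped at 25% → 25%
Failure-to-pay penalty: 25% of $596,800 = $149,200
Penalty before surcharge: $149,200 + $5,510 = $154,710
Administrative surcharge: 20% of $154,710 = $30,942
Total penalty: $154,710 + $30,942 = $185,652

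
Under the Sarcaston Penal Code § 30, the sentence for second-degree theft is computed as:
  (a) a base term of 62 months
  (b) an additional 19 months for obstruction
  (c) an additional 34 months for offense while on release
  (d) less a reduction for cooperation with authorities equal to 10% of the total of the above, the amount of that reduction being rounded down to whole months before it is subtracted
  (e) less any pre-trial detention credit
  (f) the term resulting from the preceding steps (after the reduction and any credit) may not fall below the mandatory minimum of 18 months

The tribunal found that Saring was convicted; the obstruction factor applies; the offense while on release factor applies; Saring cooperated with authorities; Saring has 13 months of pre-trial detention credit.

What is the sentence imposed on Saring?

Sentence: 91 months

Obstruction enhancement: +19 months
Offense while on release enhancement: +34 months
Adjusted term: 62 months + 19 months + 34 months = 115 months
Cooperation with authorities reduction: 10% of 115 months = 11 months (rounded down)
After reduction: 115 − 11 = 104 months
Less pre-trial detention credit: 104 months − 13 months = 91 months
Minimum 18 months: 91 months meets the minimum, no increase.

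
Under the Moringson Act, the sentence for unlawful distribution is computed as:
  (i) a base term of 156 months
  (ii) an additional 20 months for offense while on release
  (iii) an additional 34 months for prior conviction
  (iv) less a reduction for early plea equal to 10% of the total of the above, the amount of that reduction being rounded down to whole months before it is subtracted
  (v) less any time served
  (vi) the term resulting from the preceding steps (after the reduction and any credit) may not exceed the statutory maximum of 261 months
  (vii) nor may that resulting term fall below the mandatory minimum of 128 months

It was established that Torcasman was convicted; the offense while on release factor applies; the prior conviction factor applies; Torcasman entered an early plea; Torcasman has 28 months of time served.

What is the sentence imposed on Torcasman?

161 months

Offense while on release enhancement: +20 months
Prior conviction enhancement: +34 months
Adjusted term: 156 months + 20 months + 34 months = 210 months
Early plea reduction: 10% of 210 months = 21 months (rounded down)
After reduction: 210 − 21 = 189 months
Less time served: 189 months − 28 months = 161 months
Cap at 261 months: 161 months is within the cap, no reduction.
Minimum 128 months: 161 months meets the minimum, no increase.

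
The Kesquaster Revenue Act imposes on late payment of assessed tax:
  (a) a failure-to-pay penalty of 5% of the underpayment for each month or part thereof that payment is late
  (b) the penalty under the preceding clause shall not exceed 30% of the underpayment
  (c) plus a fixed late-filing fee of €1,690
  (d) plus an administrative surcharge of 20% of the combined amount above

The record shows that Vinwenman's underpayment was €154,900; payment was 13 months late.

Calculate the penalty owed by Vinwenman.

Penalty: €57,792

Accrued rate: 5% × 13 = 65%, capped at 30% → 30%
Failure-to-pay penalty: 30% of €154,900 = €46,470
Penalty before surcharge: €46,470 + €1,690 = €48,160
Administrative surcharge: 20% of €48,160 = €9,632
Total penalty: €48,160 + €9,632 = €57,792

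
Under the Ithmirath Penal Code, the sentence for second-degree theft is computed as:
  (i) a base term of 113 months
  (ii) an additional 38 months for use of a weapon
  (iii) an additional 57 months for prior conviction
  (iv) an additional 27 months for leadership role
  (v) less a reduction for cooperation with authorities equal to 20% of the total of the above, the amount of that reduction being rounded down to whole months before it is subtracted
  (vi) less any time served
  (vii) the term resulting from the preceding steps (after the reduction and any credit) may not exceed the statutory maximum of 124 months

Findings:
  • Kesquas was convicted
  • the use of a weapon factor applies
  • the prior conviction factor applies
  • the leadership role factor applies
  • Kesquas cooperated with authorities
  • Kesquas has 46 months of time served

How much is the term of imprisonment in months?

124 months

Use of a weapon enhancement: +38 months
Prior conviction enhancement: +57 months
Leadership role enhancement: +27 months
Adjusted term: 113 months + 38 months + 57 months + 27 months = 235 months
Cooperation with authorities reduction: 20% of 235 months = 47 months (rounded down)
After reduction: 235 − 47 = 188 months
Less time served: 188 months − 46 months = 142 months
Cap at 124 months: 142 months exceeds the cap → 124 months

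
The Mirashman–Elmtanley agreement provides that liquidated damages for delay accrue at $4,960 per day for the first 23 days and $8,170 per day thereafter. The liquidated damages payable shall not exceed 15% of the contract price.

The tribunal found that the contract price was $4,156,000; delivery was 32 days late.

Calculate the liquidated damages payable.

First 23 days: 23 × $4,960 = $114,080
Remaining days: (32 − 23) × $8,170 = $73,530
Accrued per-day damages: $114,080 + $73,530 = $187,610
Cap: 15% of $4,156,000 = $623,400
Cap at $623,400: $187,610 is within the cap, no reduction.

$187,610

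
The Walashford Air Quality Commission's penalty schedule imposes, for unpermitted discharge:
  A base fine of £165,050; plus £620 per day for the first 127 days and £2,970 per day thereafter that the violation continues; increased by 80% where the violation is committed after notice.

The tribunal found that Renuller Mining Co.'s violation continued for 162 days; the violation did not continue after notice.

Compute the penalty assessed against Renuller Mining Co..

£347,740

First 127 days: 127 × £620 = £78,740
Remaining days: (162 − 127) × £2,970 = £103,950
Per-day component: £78,740 + £103,950 = £182,690
Base plus per-day: £165,050 + £182,690 = £347,740
The violation did not continue after notice: no 80% increase.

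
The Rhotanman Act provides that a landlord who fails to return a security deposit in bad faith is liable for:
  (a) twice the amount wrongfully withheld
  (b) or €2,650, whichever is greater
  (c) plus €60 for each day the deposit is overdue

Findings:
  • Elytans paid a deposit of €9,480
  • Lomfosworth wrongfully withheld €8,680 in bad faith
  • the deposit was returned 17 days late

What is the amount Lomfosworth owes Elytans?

Doubled: 2 × €8,680 = €17,360
Minimum €2,650: €17,360 meets the minimum, no increase.
Late-return penalty: 17 × €60 = €1,020
Damages plus late penalty: €17,360 + €1,020 = €18,380

€18,380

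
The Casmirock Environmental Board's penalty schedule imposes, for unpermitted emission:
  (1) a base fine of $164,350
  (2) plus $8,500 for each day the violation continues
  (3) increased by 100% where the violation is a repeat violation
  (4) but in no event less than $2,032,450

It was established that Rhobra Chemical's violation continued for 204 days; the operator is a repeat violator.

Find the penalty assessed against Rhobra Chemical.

Per-day component: 204 × $8,500 = $1,734,000
Base plus per-day: $164,350 + $1,734,000 = $1,898,350
Enhancement: 100% of $1,898,350 = $1,898,350
Enhanced fine: $1,898,350 + $1,898,350 = $3,796,700
Minimum $2,032,450: $3,796,700 meets the minimum, no increase.

$3,796,700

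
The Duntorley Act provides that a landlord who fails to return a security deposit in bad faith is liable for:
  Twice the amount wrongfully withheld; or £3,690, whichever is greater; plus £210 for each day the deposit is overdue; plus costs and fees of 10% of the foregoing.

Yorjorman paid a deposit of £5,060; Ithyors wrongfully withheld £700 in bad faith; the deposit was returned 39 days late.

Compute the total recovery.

Doubled: 2 × £700 = £1,400
Minimum £3,690: £1,400 is below the minimum → £3,690
Late-return penalty: 39 × £210 = £8,190
Damages plus late penalty: £3,690 + £8,190 = £11,880
Costs and fees: 10% of £11,880 = £1,188
Total recovery: £11,880 + £1,188 = £13,068

Recovery: £13,068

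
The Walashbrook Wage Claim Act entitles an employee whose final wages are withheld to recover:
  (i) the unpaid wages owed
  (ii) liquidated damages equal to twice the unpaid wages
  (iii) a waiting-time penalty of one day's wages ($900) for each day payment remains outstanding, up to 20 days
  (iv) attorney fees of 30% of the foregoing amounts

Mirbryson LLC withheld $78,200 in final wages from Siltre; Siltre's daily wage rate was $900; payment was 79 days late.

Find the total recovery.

Doubled: 2 × $78,200 = $156,400
Penalty days: min(79, 20) = 20
Waiting-time penalty: 20 × $900 = $18,000
Subtotal: $78,200 + $156,400 + $18,000 = $252,600
Attorney fees: 30% of $252,600 = $75,780
Total award: $252,600 + $75,780 = $328,380

$328,380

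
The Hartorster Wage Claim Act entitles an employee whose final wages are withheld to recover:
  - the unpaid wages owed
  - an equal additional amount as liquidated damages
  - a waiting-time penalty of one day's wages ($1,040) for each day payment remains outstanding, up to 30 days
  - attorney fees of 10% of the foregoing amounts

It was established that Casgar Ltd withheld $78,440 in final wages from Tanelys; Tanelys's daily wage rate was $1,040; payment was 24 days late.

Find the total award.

Liquidated damages (equal amount): $78,440
Penalty days: min(24, 30) = 24
Waiting-time penalty: 24 × $1,040 = $24,960
Subtotal: $78,440 + $78,440 + $24,960 = $181,840
Attorney fees: 10% of $181,840 = $18,184
Total award: $181,840 + $18,184 = $200,024

Total award: $200,024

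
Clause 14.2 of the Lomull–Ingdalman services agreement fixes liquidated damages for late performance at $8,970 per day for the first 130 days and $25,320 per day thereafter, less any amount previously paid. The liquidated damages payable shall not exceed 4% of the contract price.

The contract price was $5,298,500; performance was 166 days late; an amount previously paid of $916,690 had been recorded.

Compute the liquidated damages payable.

$211,940

First 130 days: 130 × $8,970 = $1,166,100
Remaining days: (166 − 130) × $25,320 = $911,520
Accrued per-day damages: $1,166,100 + $911,520 = $2,077,620
Less amount previously paid: $2,077,620 − $916,690 = $1,160,930
Cap: 4% of $5,298,500 = $211,940
Cap at $211,940: $1,160,930 exceeds the cap → $211,940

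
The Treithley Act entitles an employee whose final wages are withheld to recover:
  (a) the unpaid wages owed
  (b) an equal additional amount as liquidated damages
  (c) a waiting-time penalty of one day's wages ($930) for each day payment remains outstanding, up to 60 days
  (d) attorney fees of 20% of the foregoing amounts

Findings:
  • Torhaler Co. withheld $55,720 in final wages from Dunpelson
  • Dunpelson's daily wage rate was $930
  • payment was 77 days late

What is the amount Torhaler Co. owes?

Liquidated damages (equal amount): $55,720
Penalty days: min(77, 60) = 60
Waiting-time penalty: 60 × $930 = $55,800
Subtotal: $55,720 + $55,720 + $55,800 = $167,240
Attorney fees: 20% of $167,240 = $33,448
Total award: $167,240 + $33,448 = $200,688

Total award: $200,688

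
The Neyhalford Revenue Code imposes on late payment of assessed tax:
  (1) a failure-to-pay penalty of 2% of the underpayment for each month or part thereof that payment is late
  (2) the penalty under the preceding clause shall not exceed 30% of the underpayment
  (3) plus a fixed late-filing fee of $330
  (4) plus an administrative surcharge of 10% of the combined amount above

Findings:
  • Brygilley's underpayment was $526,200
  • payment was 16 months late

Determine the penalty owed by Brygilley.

Accrued rate: 2% × 16 = 32%, capped at 30% → 30%
Failure-to-pay penalty: 30% of $526,200 = $157,860
Penalty before surcharge: $157,860 + $330 = $158,190
Administrative surcharge: 10% of $158,190 = $15,819
Total penalty: $158,190 + $15,819 = $174,009

$174,009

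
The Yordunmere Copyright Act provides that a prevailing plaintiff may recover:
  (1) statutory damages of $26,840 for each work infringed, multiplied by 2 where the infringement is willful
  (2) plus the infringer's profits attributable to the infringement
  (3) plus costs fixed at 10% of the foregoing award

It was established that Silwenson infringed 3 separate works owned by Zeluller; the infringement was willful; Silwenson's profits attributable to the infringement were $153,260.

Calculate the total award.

Statutory damages: 3 × $26,840 = $80,520
Doubled: 2 × $80,520 = $161,040
Combined award: $161,040 + $153,260 = $314,300
Costs: 10% of $314,300 = $31,430
Award plus costs: $314,300 + $31,430 = $345,730

$345,730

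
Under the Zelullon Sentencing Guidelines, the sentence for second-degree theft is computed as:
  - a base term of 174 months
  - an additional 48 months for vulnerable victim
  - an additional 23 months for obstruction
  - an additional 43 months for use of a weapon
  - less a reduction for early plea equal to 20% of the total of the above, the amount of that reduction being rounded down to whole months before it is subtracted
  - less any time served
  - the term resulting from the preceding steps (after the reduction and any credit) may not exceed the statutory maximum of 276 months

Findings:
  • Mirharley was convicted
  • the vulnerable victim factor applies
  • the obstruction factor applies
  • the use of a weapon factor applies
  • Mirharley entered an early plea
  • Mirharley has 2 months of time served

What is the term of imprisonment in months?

229 months

Vulnerable victim enhancement: +48 months
Obstruction enhancement: +23 months
Use of a weapon enhancement: +43 months
Adjusted term: 174 months + 48 months + 23 months + 43 months = 288 months
Early plea reduction: 20% of 288 months = 57 months (rounded down)
After reduction: 288 − 57 = 231 months
Less time served: 231 months − 2 months = 229 months
Cap at 276 months: 229 months is within the cap, no reduction.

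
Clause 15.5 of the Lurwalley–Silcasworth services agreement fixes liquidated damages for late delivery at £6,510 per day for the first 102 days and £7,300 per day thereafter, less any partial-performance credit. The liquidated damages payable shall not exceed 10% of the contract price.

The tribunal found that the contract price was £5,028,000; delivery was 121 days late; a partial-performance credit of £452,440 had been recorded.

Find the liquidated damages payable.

First 102 days: 102 × £6,510 = £664,020
Remaining days: (121 − 102) × £7,300 = £138,700
Accrued per-day damages: £664,020 + £138,700 = £802,720
Less partial-performance credit: £802,720 − £452,440 = £350,280
Cap: 10% of £5,028,000 = £502,800
Cap at £502,800: £350,280 is within the cap, no reduction.

£350,280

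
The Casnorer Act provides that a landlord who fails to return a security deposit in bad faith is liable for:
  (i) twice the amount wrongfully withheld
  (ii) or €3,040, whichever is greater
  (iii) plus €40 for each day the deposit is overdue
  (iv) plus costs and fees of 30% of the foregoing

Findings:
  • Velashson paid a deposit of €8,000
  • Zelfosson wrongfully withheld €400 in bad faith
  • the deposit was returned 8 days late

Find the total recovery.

Recovery: €4,368

Doubled: 2 × €400 = €800
Minimum €3,040: €800 is below the minimum → €3,040
Late-return penalty: 8 × €40 = €320
Damages plus late penalty: €3,040 + €320 = €3,360
Costs and fees: 30% of €3,360 = €1,008
Total recovery: €3,360 + €1,008 = €4,368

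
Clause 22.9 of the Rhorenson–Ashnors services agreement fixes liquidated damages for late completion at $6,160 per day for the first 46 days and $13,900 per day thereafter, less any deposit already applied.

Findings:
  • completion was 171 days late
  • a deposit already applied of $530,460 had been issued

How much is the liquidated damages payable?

First 46 days: 46 × $6,160 = $283,360
Remaining days: (171 − 46) × $13,900 = $1,737,500
Accrued per-day damages: $283,360 + $1,737,500 = $2,020,860
Less deposit already applied: $2,020,860 − $530,460 = $1,490,400

$1,490,400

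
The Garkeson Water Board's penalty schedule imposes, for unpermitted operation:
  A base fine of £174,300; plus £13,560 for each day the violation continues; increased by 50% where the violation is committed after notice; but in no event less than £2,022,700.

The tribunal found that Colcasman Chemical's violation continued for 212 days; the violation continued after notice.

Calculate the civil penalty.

£4,573,530

Per-day component: 212 × £13,560 = £2,874,720
Base plus per-day: £174,300 + £2,874,720 = £3,049,020
Enhancement: 50% of £3,049,020 = £1,524,510
Enhanced fine: £3,049,020 + £1,524,510 = £4,573,530
Minimum £2,022,700: £4,573,530 meets the minimum, no increase.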